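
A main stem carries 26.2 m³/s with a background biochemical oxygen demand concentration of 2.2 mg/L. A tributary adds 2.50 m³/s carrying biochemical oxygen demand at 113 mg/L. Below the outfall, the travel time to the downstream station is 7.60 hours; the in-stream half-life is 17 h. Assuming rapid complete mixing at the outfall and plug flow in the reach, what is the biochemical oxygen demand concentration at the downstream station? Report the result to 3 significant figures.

8.69 mg/L

Flow-weighted average: C = (26.20·2.200 + 2.500·113.0) / 28.70 = 340.1/28.70 = 11.85 mg/L.
Half-life 17 h → k = ln 2 / 17 = 0.04077 h⁻¹ = 0.9786 d⁻¹.
First-order decay: C = 11.85·exp(−k·t) = 11.85·0.7335 = 8.694 mg/L.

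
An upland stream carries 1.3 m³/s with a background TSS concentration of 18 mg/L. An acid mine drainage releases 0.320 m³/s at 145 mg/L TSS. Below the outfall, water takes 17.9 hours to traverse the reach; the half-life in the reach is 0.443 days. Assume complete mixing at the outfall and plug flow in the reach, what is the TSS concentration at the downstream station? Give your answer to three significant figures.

Flow-weighted average: C = (1.300·18.00 + 0.3200·145.0) / 1.620 = 69.80/1.620 = 43.09 mg/L.
Half-life 0.443 d → k = ln 2 / 0.443 = 1.565 d⁻¹.
Decay over the reach: 43.09·exp(−kt) = 43.09·0.3113 = 13.41 mg/L.

13.4 mg/L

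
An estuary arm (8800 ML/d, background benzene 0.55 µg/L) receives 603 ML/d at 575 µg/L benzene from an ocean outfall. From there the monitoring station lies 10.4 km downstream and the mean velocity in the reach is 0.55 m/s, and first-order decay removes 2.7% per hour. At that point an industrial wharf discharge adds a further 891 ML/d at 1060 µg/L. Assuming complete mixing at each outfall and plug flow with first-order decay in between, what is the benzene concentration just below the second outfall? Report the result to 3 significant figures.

Mixed concentration C = ΣQC/ΣQ = (8800·0.5500 + 603.0·575.0) / 9403 = 351600/9403 = 37.39 µg/L; combined flow 9403 ML/d.
Travel time t = 10.4·1000 / 0.55 = 18910 s = 5.253 h.
2.7%/h lost → k = −ln(1 − 0.027) = 0.02737 h⁻¹.
First-order decay: C = 37.39·exp(−k·t) = 37.39·0.8661 = 32.38 µg/L.
Second outfall: C = (9403·32.38 + 891.0·1060)/10290 = 121.3 µg/L.

121 µg/L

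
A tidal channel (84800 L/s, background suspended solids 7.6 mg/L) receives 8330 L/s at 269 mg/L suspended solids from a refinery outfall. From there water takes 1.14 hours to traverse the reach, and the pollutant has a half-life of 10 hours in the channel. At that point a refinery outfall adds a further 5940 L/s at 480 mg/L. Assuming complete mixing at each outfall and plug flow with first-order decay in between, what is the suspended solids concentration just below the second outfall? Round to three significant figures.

55.7 mg/L

Conservation of mass: C = (84800·7.600 + 8330·269.0) / 93130 = 2885000/93130 = 30.98 mg/L; combined flow 93130 L/s.
Half-life 10 h → k = ln 2 / 10 = 0.06931 h⁻¹ = 1.664 d⁻¹.
Decay over the reach: 30.98·exp(−kt) = 30.98·0.9240 = 28.63 mg/L.
At the second outfall, C = (93130·28.63 + 5940·480.0) / (93130 + 5940) = 55.69 mg/L.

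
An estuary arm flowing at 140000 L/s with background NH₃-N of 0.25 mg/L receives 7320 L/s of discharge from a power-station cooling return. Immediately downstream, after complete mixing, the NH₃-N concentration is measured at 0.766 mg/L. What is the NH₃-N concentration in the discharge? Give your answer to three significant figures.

10.6 mg/L

Mass balance: 140000·0.2500 + 7320·Cₑ = 147300·0.7660
→ Cₑ = (147300·0.7660 − 140000·0.2500) / 7320 = 10.63 mg/L.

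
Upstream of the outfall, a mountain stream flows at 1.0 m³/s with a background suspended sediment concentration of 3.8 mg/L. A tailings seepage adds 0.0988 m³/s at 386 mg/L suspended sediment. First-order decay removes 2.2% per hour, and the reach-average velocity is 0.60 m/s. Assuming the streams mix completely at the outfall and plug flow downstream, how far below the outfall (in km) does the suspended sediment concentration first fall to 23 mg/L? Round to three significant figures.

Mixed concentration C = ΣQC/ΣQ = (1.000·3.800 + 0.09880·386.0) / 1.099 = 41.94/1.099 = 38.17 mg/L.
2.2%/h lost → k = −ln(1 − 0.022) = 0.02225 h⁻¹.
Set 38.17·exp(−k·t) = 23 → t = ln(38.17/23)/k = 81960 s = 22.77 h.
Distance = v·t = 0.60·81960 = 49180 m = 49.18 km.

49.2 km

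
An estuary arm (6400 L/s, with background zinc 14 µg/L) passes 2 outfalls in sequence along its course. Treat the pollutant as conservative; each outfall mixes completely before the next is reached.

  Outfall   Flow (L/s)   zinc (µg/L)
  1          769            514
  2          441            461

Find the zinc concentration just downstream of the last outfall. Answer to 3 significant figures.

Below outfall 1: Q → 7169 L/s, C = (6400·14.00 + 769.0·514.0)/7169 = 67.63 µg/L.
Below outfall 2: Q → 7610 L/s, C = (7169·67.63 + 441.0·461.0)/7610 = 90.43 µg/L.

90.4 µg/L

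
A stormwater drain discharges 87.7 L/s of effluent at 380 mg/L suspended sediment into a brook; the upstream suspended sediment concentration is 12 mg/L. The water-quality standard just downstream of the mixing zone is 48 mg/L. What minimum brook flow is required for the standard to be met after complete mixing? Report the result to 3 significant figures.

809 L/s

Set C_mix = 48: (Q·12.00 + 87.70·380.0) / (Q + 87.70) = 48
→ Q = 87.70·(380.0 − 48)/(48 − 12.00) = 808.8 L/s.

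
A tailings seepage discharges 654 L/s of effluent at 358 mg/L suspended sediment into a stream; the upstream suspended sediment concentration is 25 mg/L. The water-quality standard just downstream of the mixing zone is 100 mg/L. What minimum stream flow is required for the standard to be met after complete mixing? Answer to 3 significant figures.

2250 L/s

Set C_mix = 100: (Q·25.00 + 654.0·358.0) / (Q + 654.0) = 100
→ Q = 654.0·(358.0 − 100)/(100 − 25.00) = 2250 L/s.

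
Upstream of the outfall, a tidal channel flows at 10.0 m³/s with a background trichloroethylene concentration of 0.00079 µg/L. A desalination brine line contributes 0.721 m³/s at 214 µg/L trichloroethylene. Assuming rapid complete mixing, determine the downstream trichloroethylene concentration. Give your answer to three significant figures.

Mass balance: C = (10.00·0.0007900 + 0.7210·214.0) / 10.72 = 154.3/10.72 = 14.39 µg/L.

14.4 µg/L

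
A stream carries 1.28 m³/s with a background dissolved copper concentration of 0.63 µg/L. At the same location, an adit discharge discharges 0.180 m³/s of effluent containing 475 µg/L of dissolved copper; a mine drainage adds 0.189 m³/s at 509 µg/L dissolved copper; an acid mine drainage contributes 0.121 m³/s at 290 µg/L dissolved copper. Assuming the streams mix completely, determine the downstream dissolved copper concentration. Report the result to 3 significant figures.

123 µg/L

After mixing, C = (1.280·0.6300 + 0.1800·475.0 + 0.1890·509.0 + 0.1210·290.0) / 1.770 = 217.6/1.770 = 122.9 µg/L.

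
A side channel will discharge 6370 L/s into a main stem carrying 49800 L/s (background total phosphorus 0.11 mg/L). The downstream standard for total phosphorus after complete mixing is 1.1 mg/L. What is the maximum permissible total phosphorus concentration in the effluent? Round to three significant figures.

8.84 mg/L

At the limit, (Qr·Cr + Qe·Cₑ)/(Qr + Qe) = 1.1:
Cₑ = (56170·1.1 − 49800·0.1100) / 6370 = 8.840 mg/L.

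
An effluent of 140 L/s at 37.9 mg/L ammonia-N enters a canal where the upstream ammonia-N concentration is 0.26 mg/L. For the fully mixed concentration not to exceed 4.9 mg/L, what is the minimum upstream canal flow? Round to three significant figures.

996 L/s

Set C_mix = 4.9: (Q·0.2600 + 140.0·37.90) / (Q + 140.0) = 4.9
→ Q = 140.0·(37.90 − 4.9)/(4.9 − 0.2600) = 995.7 L/s.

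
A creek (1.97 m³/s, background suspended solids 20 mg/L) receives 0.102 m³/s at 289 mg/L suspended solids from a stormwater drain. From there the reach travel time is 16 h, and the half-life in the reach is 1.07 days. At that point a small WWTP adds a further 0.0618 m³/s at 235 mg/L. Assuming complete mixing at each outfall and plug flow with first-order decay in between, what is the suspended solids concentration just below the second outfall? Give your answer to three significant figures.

27.8 mg/L

Mixed concentration C = ΣQC/ΣQ = (1.970·20.00 + 0.1020·289.0) / 2.072 = 68.88/2.072 = 33.24 mg/L; combined flow 2.072 m³/s.
Half-life 1.07 d → k = ln 2 / 1.07 = 0.6478 d⁻¹.
Applying C = C₀e^(−kt): 33.24 × 0.6493 = 21.58 mg/L.
At the second outfall, C = (2.072·21.58 + 0.06180·235.0) / (2.072 + 0.06180) = 27.77 mg/L.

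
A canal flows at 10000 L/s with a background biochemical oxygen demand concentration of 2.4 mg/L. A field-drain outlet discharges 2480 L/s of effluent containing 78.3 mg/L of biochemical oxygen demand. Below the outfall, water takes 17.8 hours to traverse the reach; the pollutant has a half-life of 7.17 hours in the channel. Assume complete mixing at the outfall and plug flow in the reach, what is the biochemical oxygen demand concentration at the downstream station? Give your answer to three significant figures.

Flow-weighted average: C = (10000·2.400 + 2480·78.30) / 12480 = 218200/12480 = 17.48 mg/L.
Half-life 7.17 h → k = ln 2 / 7.17 = 0.09667 h⁻¹ = 2.320 d⁻¹.
Decay over the reach: 17.48·exp(−kt) = 17.48·0.1789 = 3.128 mg/L.

3.13 mg/L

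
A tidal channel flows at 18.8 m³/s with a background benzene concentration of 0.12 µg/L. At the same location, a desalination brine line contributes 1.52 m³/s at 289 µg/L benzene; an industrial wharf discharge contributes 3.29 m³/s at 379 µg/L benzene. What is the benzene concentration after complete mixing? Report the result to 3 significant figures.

Mass balance: C = (18.80·0.1200 + 1.520·289.0 + 3.290·379.0) / 23.61 = 1688/23.61 = 71.51 µg/L.

71.5 µg/L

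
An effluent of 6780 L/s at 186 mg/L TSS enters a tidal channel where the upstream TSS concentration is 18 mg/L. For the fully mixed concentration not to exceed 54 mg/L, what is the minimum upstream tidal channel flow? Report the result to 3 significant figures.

Set C_mix = 54: (Q·18.00 + 6780·186.0) / (Q + 6780) = 54
→ Q = 6780·(186.0 − 54)/(54 − 18.00) = 24860 L/s.

24900 L/s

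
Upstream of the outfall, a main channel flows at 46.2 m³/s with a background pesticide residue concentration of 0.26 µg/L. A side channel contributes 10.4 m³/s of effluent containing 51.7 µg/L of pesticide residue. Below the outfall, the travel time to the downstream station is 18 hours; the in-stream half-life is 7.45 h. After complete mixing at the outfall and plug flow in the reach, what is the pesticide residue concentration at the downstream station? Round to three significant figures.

Mass balance: C = (46.20·0.2600 + 10.40·51.70) / 56.60 = 549.7/56.60 = 9.712 µg/L.
Half-life 7.45 h → k = ln 2 / 7.45 = 0.09304 h⁻¹ = 2.233 d⁻¹.
Applying C = C₀e^(−kt): 9.712 × 0.1874 = 1.820 µg/L.

1.82 µg/L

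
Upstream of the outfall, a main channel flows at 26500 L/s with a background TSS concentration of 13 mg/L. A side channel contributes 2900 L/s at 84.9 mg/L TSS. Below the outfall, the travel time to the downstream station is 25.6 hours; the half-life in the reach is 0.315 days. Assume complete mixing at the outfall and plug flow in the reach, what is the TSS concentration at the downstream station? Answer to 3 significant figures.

Mixed concentration C = ΣQC/ΣQ = (26500·13.00 + 2900·84.90) / 29400 = 590700/29400 = 20.09 mg/L.
Half-life 0.315 d → k = ln 2 / 0.315 = 2.200 d⁻¹.
Decay over the reach: 20.09·exp(−kt) = 20.09·0.09564 = 1.922 mg/L.

1.92 mg/L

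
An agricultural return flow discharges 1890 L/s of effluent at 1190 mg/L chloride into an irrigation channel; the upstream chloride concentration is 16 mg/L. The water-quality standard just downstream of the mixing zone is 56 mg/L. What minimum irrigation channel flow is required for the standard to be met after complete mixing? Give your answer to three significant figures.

53600 L/s

Set C_mix = 56: (Q·16.00 + 1890·1190) / (Q + 1890) = 56
→ Q = 1890·(1190 − 56)/(56 − 16.00) = 53580 L/s.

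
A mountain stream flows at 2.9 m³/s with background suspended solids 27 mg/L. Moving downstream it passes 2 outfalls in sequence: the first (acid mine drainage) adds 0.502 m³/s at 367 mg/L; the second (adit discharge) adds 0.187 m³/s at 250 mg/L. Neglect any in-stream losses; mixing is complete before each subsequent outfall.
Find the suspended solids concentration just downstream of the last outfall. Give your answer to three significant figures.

Outfall 1: combined Q = 3.402 m³/s; C = (2.900·27.00 + 0.5020·367.0)/3.402 = 77.17 mg/L.
Outfall 2: combined Q = 3.589 m³/s; C = (3.402·77.17 + 0.1870·250.0)/3.589 = 86.18 mg/L.

86.2 mg/L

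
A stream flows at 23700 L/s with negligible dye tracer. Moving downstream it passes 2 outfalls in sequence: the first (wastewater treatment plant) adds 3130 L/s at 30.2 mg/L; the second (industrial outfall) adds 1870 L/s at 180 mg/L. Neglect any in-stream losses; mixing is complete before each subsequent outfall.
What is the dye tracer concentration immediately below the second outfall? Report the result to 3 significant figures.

Below outfall 1: Q → 26830 L/s, C = (23700·0 + 3130·30.20)/26830 = 3.523 mg/L.
Below outfall 2: Q → 28700 L/s, C = (26830·3.523 + 1870·180.0)/28700 = 15.02 mg/L.

15.0 mg/L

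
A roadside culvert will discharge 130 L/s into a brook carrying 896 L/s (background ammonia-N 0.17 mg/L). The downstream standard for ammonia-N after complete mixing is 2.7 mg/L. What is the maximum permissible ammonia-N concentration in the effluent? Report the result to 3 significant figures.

20.1 mg/L

At the limit, (Qr·Cr + Qe·Cₑ)/(Qr + Qe) = 2.7:
Cₑ = (1026·2.7 − 896.0·0.1700) / 130.0 = 20.14 mg/L.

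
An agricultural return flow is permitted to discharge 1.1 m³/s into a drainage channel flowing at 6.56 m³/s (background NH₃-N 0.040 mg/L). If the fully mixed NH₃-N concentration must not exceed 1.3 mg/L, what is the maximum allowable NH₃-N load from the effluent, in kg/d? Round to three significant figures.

Mass balance at the limit: 6.560·0.04000 + 1.100·Cₑ = 7.660·1.3 → Cₑ = 8.814 mg/L.
Load = 1.100 m³/s × 8.814 g/m³ × 86 400 s/d = 837.7 kg/d.

838 kg/d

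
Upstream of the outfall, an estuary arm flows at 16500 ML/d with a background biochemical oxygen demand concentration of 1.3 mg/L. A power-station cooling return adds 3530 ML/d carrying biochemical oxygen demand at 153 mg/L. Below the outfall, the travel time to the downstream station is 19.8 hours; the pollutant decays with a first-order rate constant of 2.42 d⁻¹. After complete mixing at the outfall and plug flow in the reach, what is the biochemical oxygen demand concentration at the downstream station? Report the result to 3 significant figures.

3.81 mg/L

After mixing, C = (16500·1.300 + 3530·153.0) / 20030 = 561500/20030 = 28.03 mg/L.
Decay over the reach: 28.03·exp(−kt) = 28.03·0.1358 = 3.807 mg/L.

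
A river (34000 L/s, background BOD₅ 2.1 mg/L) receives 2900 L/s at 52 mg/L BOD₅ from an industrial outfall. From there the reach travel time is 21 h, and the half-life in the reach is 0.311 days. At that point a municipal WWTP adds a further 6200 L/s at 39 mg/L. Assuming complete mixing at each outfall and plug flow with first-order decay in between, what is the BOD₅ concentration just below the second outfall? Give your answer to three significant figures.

6.34 mg/L

Mixed concentration C = ΣQC/ΣQ = (34000·2.100 + 2900·52.00) / 36900 = 222200/36900 = 6.022 mg/L; combined flow 36900 L/s.
Half-life 0.311 d → k = ln 2 / 0.311 = 2.229 d⁻¹.
After decay, C = 6.022 × e^(−kt) = 6.022 × 0.1422 = 0.8566 mg/L.
At the second outfall, C = (36900·0.8566 + 6200·39.00) / (36900 + 6200) = 6.344 mg/L.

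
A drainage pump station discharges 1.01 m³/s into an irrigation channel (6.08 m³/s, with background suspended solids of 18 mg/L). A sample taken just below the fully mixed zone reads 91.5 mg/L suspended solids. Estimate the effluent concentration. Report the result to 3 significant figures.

534 mg/L

Mass balance: 6.080·18.00 + 1.010·Cₑ = 7.090·91.50
→ Cₑ = (7.090·91.50 − 6.080·18.00) / 1.010 = 534.0 mg/L.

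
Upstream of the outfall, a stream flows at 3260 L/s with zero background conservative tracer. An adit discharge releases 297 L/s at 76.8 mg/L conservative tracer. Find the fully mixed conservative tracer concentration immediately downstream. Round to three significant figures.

Mixed concentration C = ΣQC/ΣQ = (3260·0 + 297.0·76.80) / 3557 = 22810/3557 = 6.413 mg/L.

6.41 mg/L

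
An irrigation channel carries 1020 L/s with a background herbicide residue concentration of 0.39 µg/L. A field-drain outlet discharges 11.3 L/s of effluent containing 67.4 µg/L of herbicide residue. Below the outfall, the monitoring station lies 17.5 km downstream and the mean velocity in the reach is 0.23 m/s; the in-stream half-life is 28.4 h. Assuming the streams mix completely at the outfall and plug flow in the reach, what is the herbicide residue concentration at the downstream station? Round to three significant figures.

Conservation of mass: C = (1020·0.3900 + 11.30·67.40) / 1031 = 1159/1031 = 1.124 µg/L.
Travel time t = 17.5·1000 / 0.23 = 76090 s = 21.14 h.
Half-life 28.4 h → k = ln 2 / 28.4 = 0.02441 h⁻¹ = 0.5858 d⁻¹.
Decay over the reach: 1.124·exp(−kt) = 1.124·0.5970 = 0.6712 µg/L.

0.671 µg/L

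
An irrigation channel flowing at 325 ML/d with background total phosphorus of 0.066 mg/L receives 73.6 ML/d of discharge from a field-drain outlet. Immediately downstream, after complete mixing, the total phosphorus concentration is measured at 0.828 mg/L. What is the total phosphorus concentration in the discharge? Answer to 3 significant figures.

4.19 mg/L

Mass balance: 325.0·0.06600 + 73.60·Cₑ = 398.6·0.8280
→ Cₑ = (398.6·0.8280 − 325.0·0.06600) / 73.60 = 4.193 mg/L.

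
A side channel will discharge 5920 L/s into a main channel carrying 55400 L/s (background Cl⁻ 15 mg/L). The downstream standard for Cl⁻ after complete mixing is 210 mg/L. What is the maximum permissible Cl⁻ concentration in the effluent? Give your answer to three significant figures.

At the limit, (Qr·Cr + Qe·Cₑ)/(Qr + Qe) = 210:
Cₑ = (61320·210 − 55400·15.00) / 5920 = 2035 mg/L.

2030 mg/L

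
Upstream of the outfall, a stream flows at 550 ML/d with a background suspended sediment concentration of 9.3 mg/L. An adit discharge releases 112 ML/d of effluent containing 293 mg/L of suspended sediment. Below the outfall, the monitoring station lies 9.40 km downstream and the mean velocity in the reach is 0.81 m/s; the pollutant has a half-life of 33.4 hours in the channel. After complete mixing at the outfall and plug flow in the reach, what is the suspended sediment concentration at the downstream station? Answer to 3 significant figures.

Mass balance: C = (550.0·9.300 + 112.0·293.0) / 662.0 = 37930/662.0 = 57.30 mg/L.
Travel time t = 9.40·1000 / 0.81 = 11600 s = 3.224 h.
Half-life 33.4 h → k = ln 2 / 33.4 = 0.02075 h⁻¹ = 0.4981 d⁻¹.
First-order decay: C = 57.30·exp(−k·t) = 57.30·0.9353 = 53.59 mg/L.

53.6 mg/L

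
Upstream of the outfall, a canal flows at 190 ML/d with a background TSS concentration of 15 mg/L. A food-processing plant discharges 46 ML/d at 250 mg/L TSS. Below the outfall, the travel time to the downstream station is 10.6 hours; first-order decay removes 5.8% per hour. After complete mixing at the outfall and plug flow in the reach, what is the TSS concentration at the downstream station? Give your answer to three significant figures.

32.3 mg/L

After mixing, C = (190.0·15.00 + 46.00·250.0) / 236.0 = 14350/236.0 = 60.81 mg/L.
5.8%/h lost → k = −ln(1 − 0.058) = 0.05975 h⁻¹.
After decay, C = 60.81 × e^(−kt) = 60.81 × 0.5308 = 32.28 mg/L.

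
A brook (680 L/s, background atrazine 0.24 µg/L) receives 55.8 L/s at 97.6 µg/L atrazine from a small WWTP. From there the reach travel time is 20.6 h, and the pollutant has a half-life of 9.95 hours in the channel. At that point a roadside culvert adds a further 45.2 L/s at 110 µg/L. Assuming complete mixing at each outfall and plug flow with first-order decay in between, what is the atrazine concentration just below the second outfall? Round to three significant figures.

Conservation of mass: C = (680.0·0.2400 + 55.80·97.60) / 735.8 = 5609/735.8 = 7.623 µg/L; combined flow 735.8 L/s.
Half-life 9.95 h → k = ln 2 / 9.95 = 0.06966 h⁻¹ = 1.672 d⁻¹.
Decay over the reach: 7.623·exp(−kt) = 7.623·0.2381 = 1.815 µg/L.
At the second outfall, C = (735.8·1.815 + 45.20·110.0) / (735.8 + 45.20) = 8.076 µg/L.

8.08 µg/L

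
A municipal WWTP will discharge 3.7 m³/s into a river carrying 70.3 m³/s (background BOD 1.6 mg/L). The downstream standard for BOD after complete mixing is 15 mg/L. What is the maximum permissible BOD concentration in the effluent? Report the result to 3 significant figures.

270 mg/L

At the limit, (Qr·Cr + Qe·Cₑ)/(Qr + Qe) = 15:
Cₑ = (74.00·15 − 70.30·1.600) / 3.700 = 269.6 mg/L.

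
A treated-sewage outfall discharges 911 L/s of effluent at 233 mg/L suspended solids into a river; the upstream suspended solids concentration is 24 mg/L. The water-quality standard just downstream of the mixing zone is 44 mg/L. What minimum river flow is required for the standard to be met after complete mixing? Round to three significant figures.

Set C_mix = 44: (Q·24.00 + 911.0·233.0) / (Q + 911.0) = 44
→ Q = 911.0·(233.0 − 44)/(44 − 24.00) = 8609 L/s.

8610 L/s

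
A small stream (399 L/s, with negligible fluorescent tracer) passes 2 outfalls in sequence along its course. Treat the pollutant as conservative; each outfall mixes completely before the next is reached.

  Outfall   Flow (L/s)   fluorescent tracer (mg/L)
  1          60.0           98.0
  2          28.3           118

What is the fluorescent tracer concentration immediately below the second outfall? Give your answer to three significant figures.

Outfall 1: combined Q = 459.0 L/s; C = (399.0·0 + 60.00·98.00)/459.0 = 12.81 mg/L.
Outfall 2: combined Q = 487.3 L/s; C = (459.0·12.81 + 28.30·118.0)/487.3 = 18.92 mg/L.

18.9 mg/L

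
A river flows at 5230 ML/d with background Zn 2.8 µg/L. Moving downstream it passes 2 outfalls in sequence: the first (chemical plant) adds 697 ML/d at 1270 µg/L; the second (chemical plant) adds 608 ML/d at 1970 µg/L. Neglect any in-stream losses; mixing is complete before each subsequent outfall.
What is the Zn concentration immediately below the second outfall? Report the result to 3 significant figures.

Outfall 1: combined Q = 5927 ML/d; C = (5230·2.800 + 697.0·1270)/5927 = 151.8 µg/L.
Outfall 2: combined Q = 6535 ML/d; C = (5927·151.8 + 608.0·1970)/6535 = 321.0 µg/L.

321 µg/L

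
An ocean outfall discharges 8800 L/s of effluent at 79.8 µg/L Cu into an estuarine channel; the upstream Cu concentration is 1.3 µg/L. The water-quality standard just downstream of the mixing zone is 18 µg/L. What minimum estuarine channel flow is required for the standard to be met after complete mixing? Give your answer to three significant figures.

Set C_mix = 18: (Q·1.300 + 8800·79.80) / (Q + 8800) = 18
→ Q = 8800·(79.80 − 18)/(18 − 1.300) = 32570 L/s.

32600 L/s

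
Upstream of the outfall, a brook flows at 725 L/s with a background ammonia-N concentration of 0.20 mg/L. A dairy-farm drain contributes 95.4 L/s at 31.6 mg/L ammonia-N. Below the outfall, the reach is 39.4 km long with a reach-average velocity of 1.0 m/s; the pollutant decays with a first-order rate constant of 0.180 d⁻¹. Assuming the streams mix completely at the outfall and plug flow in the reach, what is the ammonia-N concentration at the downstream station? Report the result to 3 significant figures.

3.55 mg/L

Mixed concentration C = ΣQC/ΣQ = (725.0·0.2000 + 95.40·31.60) / 820.4 = 3160/820.4 = 3.851 mg/L.
Travel time t = 39.4·1000 / 1.0 = 39400 s = 10.94 h.
First-order decay: C = 3.851·exp(−k·t) = 3.851·0.9212 = 3.548 mg/L.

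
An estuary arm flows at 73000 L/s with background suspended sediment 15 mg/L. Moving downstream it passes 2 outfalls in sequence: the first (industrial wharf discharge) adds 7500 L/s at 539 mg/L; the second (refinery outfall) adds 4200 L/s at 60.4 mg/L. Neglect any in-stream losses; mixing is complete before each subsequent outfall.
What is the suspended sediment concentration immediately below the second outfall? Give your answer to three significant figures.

63.7 mg/L

Below outfall 1: Q → 80500 L/s, C = (73000·15.00 + 7500·539.0)/80500 = 63.82 mg/L.
Below outfall 2: Q → 84700 L/s, C = (80500·63.82 + 4200·60.40)/84700 = 63.65 mg/L.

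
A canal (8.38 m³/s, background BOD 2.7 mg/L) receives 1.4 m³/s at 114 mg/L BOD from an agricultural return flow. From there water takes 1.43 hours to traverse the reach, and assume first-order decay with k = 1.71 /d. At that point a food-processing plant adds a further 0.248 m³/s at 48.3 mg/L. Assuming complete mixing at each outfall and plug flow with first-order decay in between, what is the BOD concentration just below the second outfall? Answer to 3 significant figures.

17.6 mg/L

Mass balance: C = (8.380·2.700 + 1.400·114.0) / 9.780 = 182.2/9.780 = 18.63 mg/L; combined flow 9.780 m³/s.
After decay, C = 18.63 × e^(−kt) = 18.63 × 0.9031 = 16.83 mg/L.
Second outfall: C = (9.780·16.83 + 0.2480·48.30)/10.03 = 17.61 mg/L.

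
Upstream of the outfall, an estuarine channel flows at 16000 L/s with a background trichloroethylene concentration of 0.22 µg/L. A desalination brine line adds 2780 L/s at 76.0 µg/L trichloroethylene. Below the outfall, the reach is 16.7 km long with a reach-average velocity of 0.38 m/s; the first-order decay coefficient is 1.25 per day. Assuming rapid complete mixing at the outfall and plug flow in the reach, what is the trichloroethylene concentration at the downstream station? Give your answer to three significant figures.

6.06 µg/L

Mixed concentration C = ΣQC/ΣQ = (16000·0.2200 + 2780·76.00) / 18780 = 214800/18780 = 11.44 µg/L.
Travel time t = 16.7·1000 / 0.38 = 43950 s = 12.21 h.
First-order decay: C = 11.44·exp(−k·t) = 11.44·0.5295 = 6.056 µg/L.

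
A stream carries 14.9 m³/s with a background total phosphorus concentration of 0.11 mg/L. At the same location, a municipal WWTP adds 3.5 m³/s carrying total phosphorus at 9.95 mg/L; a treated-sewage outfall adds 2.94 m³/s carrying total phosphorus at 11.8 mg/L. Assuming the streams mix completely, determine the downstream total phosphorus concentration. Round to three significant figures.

3.33 mg/L

After mixing, C = (14.90·0.1100 + 3.500·9.950 + 2.940·11.80) / 21.34 = 71.16/21.34 = 3.334 mg/L.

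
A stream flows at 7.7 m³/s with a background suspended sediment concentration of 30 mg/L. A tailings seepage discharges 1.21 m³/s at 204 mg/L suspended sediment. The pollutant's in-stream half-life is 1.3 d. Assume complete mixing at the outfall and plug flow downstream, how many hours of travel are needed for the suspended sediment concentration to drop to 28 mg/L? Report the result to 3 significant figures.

29.3 h

Mass balance: C = (7.700·30.00 + 1.210·204.0) / 8.910 = 477.8/8.910 = 53.63 mg/L.
Half-life 1.3 d → k = ln 2 / 1.3 = 0.5332 d⁻¹.
53.63·exp(−k·t) = 28 → t = ln(53.63/28)/k = 105300 s = 29.25 h.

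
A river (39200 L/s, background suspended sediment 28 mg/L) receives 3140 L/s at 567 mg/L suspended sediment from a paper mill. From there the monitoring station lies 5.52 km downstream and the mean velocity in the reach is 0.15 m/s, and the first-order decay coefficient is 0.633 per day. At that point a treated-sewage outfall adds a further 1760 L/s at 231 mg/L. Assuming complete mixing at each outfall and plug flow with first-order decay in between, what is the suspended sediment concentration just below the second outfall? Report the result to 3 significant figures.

Mixed concentration C = ΣQC/ΣQ = (39200·28.00 + 3140·567.0) / 42340 = 2878000/42340 = 67.97 mg/L; combined flow 42340 L/s.
Travel time t = 5.52·1000 / 0.15 = 36800 s = 10.22 h.
First-order decay: C = 67.97·exp(−k·t) = 67.97·0.7637 = 51.91 mg/L.
Second outfall: C = (42340·51.91 + 1760·231.0)/44100 = 59.06 mg/L.

59.1 mg/L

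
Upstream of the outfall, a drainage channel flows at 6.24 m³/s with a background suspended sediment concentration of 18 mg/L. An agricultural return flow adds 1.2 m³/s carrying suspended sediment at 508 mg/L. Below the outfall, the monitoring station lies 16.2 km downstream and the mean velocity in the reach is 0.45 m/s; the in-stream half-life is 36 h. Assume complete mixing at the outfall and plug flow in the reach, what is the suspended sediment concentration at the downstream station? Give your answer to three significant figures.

80.0 mg/L

After mixing, C = (6.240·18.00 + 1.200·508.0) / 7.440 = 721.9/7.440 = 97.03 mg/L.
Travel time t = 16.2·1000 / 0.45 = 36000 s = 10.00 h.
Half-life 36 h → k = ln 2 / 36 = 0.01925 h⁻¹ = 0.4621 d⁻¹.
First-order decay: C = 97.03·exp(−k·t) = 97.03·0.8249 = 80.04 mg/L.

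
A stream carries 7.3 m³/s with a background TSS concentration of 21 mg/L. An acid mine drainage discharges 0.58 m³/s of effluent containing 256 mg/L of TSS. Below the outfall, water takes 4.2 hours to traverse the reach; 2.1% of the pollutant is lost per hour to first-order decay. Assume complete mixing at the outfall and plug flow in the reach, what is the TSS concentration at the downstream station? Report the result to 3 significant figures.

35.0 mg/L

Flow-weighted average: C = (7.300·21.00 + 0.5800·256.0) / 7.880 = 301.8/7.880 = 38.30 mg/L.
2.1%/h lost → k = −ln(1 − 0.021) = 0.02122 h⁻¹.
First-order decay: C = 38.30·exp(−k·t) = 38.30·0.9147 = 35.03 mg/L.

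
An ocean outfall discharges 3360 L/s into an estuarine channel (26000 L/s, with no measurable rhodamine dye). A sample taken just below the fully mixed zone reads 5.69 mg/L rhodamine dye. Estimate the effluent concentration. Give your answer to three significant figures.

Mass balance: 26000·0 + 3360·Cₑ = 29360·5.690
→ Cₑ = (29360·5.690 − 26000·0) / 3360 = 49.72 mg/L.

49.7 mg/L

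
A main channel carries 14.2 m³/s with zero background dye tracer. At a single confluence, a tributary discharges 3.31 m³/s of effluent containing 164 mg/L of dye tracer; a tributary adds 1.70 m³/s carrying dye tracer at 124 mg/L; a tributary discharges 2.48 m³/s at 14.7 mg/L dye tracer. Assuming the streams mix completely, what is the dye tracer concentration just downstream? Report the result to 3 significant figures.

Mass balance: C = (14.20·0 + 3.310·164.0 + 1.700·124.0 + 2.480·14.70) / 21.69 = 790.1/21.69 = 36.43 mg/L.

36.4 mg/L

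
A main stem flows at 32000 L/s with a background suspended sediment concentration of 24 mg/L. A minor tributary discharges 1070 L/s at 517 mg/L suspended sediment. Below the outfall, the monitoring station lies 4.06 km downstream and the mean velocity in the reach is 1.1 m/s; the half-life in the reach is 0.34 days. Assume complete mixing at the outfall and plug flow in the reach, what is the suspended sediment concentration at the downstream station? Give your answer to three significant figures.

Conservation of mass: C = (32000·24.00 + 1070·517.0) / 33070 = 1321000/33070 = 39.95 mg/L.
Travel time t = 4.06·1000 / 1.1 = 3691 s = 1.025 h.
Half-life 0.34 d → k = ln 2 / 0.34 = 2.039 d⁻¹.
Applying C = C₀e^(−kt): 39.95 × 0.9166 = 36.62 mg/L.

36.6 mg/L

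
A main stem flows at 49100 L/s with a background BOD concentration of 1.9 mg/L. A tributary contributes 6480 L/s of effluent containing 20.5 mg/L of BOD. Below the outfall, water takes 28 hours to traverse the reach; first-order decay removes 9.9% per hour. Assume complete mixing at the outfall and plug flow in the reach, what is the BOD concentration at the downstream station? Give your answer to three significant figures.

Mixed concentration C = ΣQC/ΣQ = (49100·1.900 + 6480·20.50) / 55580 = 226100/55580 = 4.069 mg/L.
9.9%/h lost → k = −ln(1 − 0.099) = 0.1043 h⁻¹.
First-order decay: C = 4.069·exp(−k·t) = 4.069·0.05399 = 0.2197 mg/L.

0.220 mg/L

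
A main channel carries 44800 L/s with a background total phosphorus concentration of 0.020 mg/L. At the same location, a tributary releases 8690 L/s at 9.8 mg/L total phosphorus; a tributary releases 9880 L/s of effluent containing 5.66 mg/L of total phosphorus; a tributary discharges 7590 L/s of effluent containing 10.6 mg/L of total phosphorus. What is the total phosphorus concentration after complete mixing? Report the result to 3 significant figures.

Mass balance: C = (44800·0.02000 + 8690·9.800 + 9880·5.660 + 7590·10.60) / 70960 = 222400/70960 = 3.135 mg/L.

3.13 mg/L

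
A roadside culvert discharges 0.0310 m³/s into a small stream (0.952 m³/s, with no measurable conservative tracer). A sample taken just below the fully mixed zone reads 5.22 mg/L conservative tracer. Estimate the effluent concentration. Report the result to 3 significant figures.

Mass balance: 0.9520·0 + 0.03100·Cₑ = 0.9830·5.220
→ Cₑ = (0.9830·5.220 − 0.9520·0) / 0.03100 = 165.5 mg/L.

166 mg/L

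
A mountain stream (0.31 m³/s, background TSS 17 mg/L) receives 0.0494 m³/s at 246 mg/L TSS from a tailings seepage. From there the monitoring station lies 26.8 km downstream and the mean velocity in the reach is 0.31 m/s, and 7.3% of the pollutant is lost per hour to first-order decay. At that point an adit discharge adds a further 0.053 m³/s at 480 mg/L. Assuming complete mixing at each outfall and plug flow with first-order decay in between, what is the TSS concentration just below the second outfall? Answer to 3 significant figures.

68.5 mg/L

Mass balance: C = (0.3100·17.00 + 0.04940·246.0) / 0.3594 = 17.42/0.3594 = 48.48 mg/L; combined flow 0.3594 m³/s.
Travel time t = 26.8·1000 / 0.31 = 86450 s = 24.01 h.
7.3%/h lost → k = −ln(1 − 0.073) = 0.07580 h⁻¹.
First-order decay: C = 48.48·exp(−k·t) = 48.48·0.1620 = 7.852 mg/L.
Second outfall: C = (0.3594·7.852 + 0.05300·480.0)/0.4124 = 68.53 mg/L.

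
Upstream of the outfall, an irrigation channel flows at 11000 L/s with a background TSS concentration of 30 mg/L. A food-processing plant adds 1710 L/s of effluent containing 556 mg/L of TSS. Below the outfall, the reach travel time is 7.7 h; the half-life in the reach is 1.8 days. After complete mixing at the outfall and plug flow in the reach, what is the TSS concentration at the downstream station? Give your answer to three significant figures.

Mixed concentration C = ΣQC/ΣQ = (11000·30.00 + 1710·556.0) / 12710 = 1281000/12710 = 100.8 mg/L.
Half-life 1.8 d → k = ln 2 / 1.8 = 0.3851 d⁻¹.
Applying C = C₀e^(−kt): 100.8 × 0.8838 = 89.06 mg/L.

89.1 mg/L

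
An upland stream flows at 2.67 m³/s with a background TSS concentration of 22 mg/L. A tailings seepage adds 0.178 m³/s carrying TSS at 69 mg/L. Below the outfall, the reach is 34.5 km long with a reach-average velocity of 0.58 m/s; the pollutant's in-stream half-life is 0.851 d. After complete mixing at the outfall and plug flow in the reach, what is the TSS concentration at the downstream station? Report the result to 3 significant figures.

After mixing, C = (2.670·22.00 + 0.1780·69.00) / 2.848 = 71.02/2.848 = 24.94 mg/L.
Travel time t = 34.5·1000 / 0.58 = 59480 s = 16.52 h.
Half-life 0.851 d → k = ln 2 / 0.851 = 0.8145 d⁻¹.
Applying C = C₀e^(−kt): 24.94 × 0.5708 = 14.23 mg/L.

14.2 mg/L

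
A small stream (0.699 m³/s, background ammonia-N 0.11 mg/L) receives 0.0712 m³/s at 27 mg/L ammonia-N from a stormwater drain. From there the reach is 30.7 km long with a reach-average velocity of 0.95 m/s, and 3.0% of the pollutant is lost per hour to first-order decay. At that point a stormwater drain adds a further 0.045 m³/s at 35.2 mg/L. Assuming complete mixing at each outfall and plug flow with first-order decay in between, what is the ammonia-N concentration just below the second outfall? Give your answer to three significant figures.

After mixing, C = (0.6990·0.1100 + 0.07120·27.00) / 0.7702 = 1.999/0.7702 = 2.596 mg/L; combined flow 0.7702 m³/s.
Travel time t = 30.7·1000 / 0.95 = 32320 s = 8.977 h.
3.0%/h lost → k = −ln(1 − 0.03) = 0.03046 h⁻¹.
First-order decay: C = 2.596·exp(−k·t) = 2.596·0.7608 = 1.975 mg/L.
At the second outfall, C = (0.7702·1.975 + 0.04500·35.20) / (0.7702 + 0.04500) = 3.809 mg/L.

3.81 mg/L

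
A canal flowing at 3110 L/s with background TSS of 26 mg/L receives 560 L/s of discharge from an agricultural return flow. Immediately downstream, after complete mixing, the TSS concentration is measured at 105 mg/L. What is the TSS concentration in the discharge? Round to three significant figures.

Mass balance: 3110·26.00 + 560.0·Cₑ = 3670·105.0
→ Cₑ = (3670·105.0 − 3110·26.00) / 560.0 = 543.7 mg/L.

544 mg/L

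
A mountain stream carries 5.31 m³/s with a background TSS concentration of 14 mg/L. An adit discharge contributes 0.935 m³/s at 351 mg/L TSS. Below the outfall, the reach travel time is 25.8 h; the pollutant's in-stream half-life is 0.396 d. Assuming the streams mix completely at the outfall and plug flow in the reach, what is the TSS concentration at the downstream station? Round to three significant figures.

9.82 mg/L

Flow-weighted average: C = (5.310·14.00 + 0.9350·351.0) / 6.245 = 402.5/6.245 = 64.46 mg/L.
Half-life 0.396 d → k = ln 2 / 0.396 = 1.750 d⁻¹.
First-order decay: C = 64.46·exp(−k·t) = 64.46·0.1523 = 9.819 mg/L.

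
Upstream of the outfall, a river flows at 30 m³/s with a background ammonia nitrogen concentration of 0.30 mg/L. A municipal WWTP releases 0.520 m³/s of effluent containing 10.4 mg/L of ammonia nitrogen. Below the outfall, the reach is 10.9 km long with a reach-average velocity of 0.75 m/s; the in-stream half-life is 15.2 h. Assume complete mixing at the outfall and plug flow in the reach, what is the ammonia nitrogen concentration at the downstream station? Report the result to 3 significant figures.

Mass balance: C = (30.00·0.3000 + 0.5200·10.40) / 30.52 = 14.41/30.52 = 0.4721 mg/L.
Travel time t = 10.9·1000 / 0.75 = 14530 s = 4.037 h.
Half-life 15.2 h → k = ln 2 / 15.2 = 0.04560 h⁻¹ = 1.094 d⁻¹.
After decay, C = 0.4721 × e^(−kt) = 0.4721 × 0.8319 = 0.3927 mg/L.

0.393 mg/L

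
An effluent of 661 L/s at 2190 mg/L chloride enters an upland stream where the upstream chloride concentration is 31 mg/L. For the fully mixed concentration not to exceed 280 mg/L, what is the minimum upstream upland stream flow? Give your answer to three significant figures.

5070 L/s

Set C_mix = 280: (Q·31.00 + 661.0·2190) / (Q + 661.0) = 280
→ Q = 661.0·(2190 − 280)/(280 − 31.00) = 5070 L/s.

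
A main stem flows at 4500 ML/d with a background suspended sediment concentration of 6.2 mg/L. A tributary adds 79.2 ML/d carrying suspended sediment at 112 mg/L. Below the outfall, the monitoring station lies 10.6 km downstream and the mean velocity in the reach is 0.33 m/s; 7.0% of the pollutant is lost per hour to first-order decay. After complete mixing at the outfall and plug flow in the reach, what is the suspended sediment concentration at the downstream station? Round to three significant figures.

After mixing, C = (4500·6.200 + 79.20·112.0) / 4579 = 36770/4579 = 8.030 mg/L.
Travel time t = 10.6·1000 / 0.33 = 32120 s = 8.923 h.
7.0%/h lost → k = −ln(1 − 0.07) = 0.07257 h⁻¹.
After decay, C = 8.030 × e^(−kt) = 8.030 × 0.5233 = 4.202 mg/L.

4.20 mg/L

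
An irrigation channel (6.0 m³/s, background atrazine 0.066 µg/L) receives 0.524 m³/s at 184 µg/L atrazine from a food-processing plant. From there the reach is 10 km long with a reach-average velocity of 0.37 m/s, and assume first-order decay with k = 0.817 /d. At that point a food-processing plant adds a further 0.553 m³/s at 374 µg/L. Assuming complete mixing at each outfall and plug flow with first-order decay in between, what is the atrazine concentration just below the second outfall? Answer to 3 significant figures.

39.8 µg/L

After mixing, C = (6.000·0.06600 + 0.5240·184.0) / 6.524 = 96.81/6.524 = 14.84 µg/L; combined flow 6.524 m³/s.
Travel time t = 10·1000 / 0.37 = 27030 s = 7.508 h.
Applying C = C₀e^(−kt): 14.84 × 0.7745 = 11.49 µg/L.
Second outfall: C = (6.524·11.49 + 0.5530·374.0)/7.077 = 39.82 µg/L.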